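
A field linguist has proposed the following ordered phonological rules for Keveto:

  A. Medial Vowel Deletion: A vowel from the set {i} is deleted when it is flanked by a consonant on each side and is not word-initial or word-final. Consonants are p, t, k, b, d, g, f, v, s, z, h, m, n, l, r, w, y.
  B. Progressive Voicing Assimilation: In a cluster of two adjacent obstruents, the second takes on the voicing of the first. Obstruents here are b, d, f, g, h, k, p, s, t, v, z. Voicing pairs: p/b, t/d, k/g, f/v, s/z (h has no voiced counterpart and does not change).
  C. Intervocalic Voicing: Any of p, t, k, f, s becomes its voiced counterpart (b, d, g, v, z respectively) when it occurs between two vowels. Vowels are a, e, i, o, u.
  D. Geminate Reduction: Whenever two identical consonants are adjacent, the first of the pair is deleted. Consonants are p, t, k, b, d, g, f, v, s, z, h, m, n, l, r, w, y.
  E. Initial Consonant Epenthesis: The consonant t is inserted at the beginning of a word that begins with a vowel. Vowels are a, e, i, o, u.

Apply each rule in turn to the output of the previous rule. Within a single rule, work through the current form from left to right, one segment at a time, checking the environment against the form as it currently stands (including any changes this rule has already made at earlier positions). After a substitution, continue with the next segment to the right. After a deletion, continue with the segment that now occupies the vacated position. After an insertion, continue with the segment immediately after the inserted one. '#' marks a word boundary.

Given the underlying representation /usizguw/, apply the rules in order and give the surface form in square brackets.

A Medial Vowel Deletion: [usizguw] → [uszguw]
B Progressive Voicing Assimilation: [uszguw] → [usskuw]
C Intervocalic Voicing: no change — [usskuw]
D Geminate Reduction: [usskuw] → [uskuw]
E Initial Consonant Epenthesis: [uskuw] → [tuskuw]

[tuskuw]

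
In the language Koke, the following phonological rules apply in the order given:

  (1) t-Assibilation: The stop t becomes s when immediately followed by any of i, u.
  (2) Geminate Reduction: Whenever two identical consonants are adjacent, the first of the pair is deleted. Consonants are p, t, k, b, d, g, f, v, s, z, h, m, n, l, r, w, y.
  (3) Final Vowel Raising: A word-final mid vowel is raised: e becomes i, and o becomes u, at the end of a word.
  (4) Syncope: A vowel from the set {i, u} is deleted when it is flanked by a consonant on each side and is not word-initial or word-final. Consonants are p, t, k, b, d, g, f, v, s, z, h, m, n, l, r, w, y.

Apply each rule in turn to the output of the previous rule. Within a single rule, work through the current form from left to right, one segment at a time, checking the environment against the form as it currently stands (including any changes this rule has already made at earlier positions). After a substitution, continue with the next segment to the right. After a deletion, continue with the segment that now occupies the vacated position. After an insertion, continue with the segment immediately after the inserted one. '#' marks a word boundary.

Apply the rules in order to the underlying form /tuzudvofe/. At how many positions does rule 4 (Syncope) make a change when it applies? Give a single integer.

2

(1) t-Assibilation: [tuzudvofe] → [suzudvofe]
(2) Geminate Reduction: no change — [suzudvofe]
(3) Final Vowel Raising: [suzudvofe] → [suzudvofi]
(4) Syncope: [suzudvofi] → [szdvofi]
Rule 4 changed 2 position(s).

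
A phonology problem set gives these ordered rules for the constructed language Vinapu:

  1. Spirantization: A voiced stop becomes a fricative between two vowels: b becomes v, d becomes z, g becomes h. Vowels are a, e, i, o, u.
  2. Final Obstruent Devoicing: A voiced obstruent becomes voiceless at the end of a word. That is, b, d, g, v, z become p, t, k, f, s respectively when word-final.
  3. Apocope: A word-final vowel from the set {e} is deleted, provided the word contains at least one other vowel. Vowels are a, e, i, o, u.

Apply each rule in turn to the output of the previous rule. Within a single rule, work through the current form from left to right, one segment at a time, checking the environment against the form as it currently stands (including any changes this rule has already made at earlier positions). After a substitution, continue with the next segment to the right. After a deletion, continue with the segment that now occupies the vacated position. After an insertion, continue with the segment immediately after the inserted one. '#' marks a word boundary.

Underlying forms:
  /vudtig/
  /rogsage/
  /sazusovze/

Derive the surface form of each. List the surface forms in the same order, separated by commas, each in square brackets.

/vudtig/:
  1 Spirantization: no change — [vudtig]
  2 Final Obstruent Devoicing: [vudtig] → [vudtik]
  3 Apocope: no change — [vudtik]
/rogsage/:
  1 Spirantization: [rogsage] → [rogsahe]
  2 Final Obstruent Devoicing: no change — [rogsahe]
  3 Apocope: [rogsahe] → [rogsah]
/sazusovze/:
  1 Spirantization: no change — [sazusovze]
  2 Final Obstruent Devoicing: no change — [sazusovze]
  3 Apocope: [sazusovze] → [sazusovz]

[vudtik], [rogsah], [sazusovz]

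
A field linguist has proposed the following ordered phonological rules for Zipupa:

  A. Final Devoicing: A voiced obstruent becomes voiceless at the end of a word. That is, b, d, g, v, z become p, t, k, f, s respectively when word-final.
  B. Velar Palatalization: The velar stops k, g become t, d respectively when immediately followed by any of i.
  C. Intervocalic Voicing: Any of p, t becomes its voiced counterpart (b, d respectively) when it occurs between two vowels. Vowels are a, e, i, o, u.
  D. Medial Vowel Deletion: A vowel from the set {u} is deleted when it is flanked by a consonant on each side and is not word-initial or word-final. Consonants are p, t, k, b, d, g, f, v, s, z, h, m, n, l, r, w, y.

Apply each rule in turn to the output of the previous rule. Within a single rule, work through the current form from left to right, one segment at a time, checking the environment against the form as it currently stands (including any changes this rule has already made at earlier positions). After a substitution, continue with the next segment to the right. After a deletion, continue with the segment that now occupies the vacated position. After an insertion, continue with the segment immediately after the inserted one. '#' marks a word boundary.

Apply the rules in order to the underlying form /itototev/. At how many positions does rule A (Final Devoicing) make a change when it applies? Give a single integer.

A Final Devoicing: [itototev] → [itototef]
B Velar Palatalization: no change — [itototef]
C Intervocalic Voicing: [itototef] → [idododef]
D Medial Vowel Deletion: no change — [idododef]
Rule A changed 1 position(s).

1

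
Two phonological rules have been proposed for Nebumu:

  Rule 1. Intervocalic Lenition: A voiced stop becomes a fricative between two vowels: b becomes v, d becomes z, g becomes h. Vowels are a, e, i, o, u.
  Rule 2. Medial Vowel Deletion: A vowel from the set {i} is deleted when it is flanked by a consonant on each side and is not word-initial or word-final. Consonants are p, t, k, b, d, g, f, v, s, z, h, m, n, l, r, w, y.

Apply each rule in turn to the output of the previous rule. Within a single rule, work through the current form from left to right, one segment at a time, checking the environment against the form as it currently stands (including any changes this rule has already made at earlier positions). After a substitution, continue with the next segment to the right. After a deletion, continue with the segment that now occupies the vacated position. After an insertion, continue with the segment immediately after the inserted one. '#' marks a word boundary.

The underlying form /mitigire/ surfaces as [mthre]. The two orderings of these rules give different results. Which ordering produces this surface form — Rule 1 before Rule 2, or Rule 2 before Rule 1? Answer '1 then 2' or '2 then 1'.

1 then 2

Order 1 then 2:
  1 Intervocalic Lenition: [mitigire] → [mitihire]
  2 Medial Vowel Deletion: [mitihire] → [mthre]
  result: [mthre]
Order 2 then 1:
  2 Medial Vowel Deletion: [mitigire] → [mtgre]
  1 Intervocalic Lenition: no change — [mtgre]
  result: [mtgre]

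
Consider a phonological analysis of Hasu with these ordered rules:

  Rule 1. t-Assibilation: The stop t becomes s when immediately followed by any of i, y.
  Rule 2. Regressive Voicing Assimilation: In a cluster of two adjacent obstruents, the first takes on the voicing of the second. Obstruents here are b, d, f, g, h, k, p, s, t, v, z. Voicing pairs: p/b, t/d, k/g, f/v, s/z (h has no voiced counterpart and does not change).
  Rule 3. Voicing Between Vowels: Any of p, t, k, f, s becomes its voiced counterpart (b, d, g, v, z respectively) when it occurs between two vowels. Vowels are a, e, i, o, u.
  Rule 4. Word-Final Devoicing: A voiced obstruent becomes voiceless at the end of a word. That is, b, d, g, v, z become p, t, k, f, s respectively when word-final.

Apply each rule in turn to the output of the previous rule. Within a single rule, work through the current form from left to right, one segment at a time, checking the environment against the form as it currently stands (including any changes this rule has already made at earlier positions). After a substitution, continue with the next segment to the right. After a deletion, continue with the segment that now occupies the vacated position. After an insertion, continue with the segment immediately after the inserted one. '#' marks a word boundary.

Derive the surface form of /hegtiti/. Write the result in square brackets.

[heksizi]

Rule 1 t-Assibilation: [hegtiti] → [hegsisi]
Rule 2 Regressive Voicing Assimilation: [hegsisi] → [heksisi]
Rule 3 Voicing Between Vowels: [heksisi] → [heksizi]
Rule 4 Word-Final Devoicing: no change — [heksizi]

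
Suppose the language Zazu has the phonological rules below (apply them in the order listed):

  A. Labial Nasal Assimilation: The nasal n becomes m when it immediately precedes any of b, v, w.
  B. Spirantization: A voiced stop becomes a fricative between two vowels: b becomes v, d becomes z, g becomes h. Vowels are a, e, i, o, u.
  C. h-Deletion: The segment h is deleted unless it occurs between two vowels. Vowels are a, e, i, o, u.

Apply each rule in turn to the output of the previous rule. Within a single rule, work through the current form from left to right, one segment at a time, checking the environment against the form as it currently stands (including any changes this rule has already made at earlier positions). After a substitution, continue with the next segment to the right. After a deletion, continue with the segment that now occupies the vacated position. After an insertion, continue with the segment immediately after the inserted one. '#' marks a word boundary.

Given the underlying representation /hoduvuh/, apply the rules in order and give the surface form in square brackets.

[ozuvu]

A Labial Nasal Assimilation: no change — [hoduvuh]
B Spirantization: [hoduvuh] → [hozuvuh]
C h-Deletion: [hozuvuh] → [ozuvu]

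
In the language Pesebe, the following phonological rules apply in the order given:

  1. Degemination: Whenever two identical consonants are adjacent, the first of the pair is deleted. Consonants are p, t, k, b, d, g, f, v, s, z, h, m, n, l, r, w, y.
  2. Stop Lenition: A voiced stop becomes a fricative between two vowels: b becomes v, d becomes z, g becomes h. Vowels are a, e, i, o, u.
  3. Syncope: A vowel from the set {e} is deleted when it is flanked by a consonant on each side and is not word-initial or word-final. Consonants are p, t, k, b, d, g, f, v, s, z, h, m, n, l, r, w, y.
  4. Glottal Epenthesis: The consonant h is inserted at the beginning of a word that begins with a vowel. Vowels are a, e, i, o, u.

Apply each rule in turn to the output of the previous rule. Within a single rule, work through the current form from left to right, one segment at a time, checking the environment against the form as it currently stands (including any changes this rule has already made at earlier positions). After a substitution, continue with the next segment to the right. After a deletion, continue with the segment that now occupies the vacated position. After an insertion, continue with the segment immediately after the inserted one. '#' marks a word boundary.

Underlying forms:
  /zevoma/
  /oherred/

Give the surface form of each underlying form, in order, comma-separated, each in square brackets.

[zvoma], [hohrd]

/zevoma/:
  1 Degemination: no change — [zevoma]
  2 Stop Lenition: no change — [zevoma]
  3 Syncope: [zevoma] → [zvoma]
  4 Glottal Epenthesis: no change — [zvoma]
/oherred/:
  1 Degemination: [oherred] → [ohered]
  2 Stop Lenition: no change — [ohered]
  3 Syncope: [ohered] → [ohrd]
  4 Glottal Epenthesis: [ohrd] → [hohrd]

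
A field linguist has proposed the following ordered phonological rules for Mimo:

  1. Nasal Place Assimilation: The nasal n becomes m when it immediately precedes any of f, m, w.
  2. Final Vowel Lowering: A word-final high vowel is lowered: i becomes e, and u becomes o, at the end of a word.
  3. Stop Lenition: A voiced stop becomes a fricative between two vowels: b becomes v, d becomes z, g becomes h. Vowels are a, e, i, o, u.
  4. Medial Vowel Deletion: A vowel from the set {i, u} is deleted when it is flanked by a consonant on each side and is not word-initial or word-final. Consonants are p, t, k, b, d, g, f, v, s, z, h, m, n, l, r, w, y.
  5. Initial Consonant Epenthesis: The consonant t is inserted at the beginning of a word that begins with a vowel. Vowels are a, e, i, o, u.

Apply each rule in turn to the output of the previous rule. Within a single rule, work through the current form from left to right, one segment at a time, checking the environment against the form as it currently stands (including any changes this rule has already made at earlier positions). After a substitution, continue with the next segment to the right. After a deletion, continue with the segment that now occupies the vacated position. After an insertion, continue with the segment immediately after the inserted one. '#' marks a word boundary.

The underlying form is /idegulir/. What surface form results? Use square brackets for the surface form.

1 Nasal Place Assimilation: no change — [idegulir]
2 Final Vowel Lowering: no change — [idegulir]
3 Stop Lenition: [idegulir] → [izehulir]
4 Medial Vowel Deletion: [izehulir] → [izehlr]
5 Initial Consonant Epenthesis: [izehlr] → [tizehlr]

[tizehlr]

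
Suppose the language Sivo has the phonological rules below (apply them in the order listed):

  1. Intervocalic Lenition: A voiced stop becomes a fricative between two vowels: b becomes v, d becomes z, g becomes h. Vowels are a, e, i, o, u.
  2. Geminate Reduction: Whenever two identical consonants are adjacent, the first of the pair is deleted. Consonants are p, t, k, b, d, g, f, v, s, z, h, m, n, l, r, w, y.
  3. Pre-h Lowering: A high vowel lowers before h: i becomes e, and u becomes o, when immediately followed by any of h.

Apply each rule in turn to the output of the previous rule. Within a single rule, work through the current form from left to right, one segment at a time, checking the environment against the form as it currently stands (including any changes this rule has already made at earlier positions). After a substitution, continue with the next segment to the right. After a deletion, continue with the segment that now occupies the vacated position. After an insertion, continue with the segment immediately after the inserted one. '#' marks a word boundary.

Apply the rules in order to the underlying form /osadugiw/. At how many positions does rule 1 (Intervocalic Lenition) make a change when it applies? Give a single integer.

2

1 Intervocalic Lenition: [osadugiw] → [osazuhiw]
2 Geminate Reduction: no change — [osazuhiw]
3 Pre-h Lowering: [osazuhiw] → [osazohiw]
Rule 1 changed 2 position(s).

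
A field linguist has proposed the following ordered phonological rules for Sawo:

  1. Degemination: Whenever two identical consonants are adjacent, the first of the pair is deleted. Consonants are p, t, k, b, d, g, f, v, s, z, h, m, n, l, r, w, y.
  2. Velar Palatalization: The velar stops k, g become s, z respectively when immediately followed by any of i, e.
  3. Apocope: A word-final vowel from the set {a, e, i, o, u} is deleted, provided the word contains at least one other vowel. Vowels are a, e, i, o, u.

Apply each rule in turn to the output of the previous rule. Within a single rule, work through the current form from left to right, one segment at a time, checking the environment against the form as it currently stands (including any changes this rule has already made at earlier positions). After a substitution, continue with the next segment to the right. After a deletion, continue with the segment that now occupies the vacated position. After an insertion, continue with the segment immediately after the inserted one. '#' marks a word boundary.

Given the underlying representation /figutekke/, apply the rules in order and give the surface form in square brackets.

[figutes]

1 Degemination: [figutekke] → [figuteke]
2 Velar Palatalization: [figuteke] → [figutese]
3 Apocope: [figutese] → [figutes]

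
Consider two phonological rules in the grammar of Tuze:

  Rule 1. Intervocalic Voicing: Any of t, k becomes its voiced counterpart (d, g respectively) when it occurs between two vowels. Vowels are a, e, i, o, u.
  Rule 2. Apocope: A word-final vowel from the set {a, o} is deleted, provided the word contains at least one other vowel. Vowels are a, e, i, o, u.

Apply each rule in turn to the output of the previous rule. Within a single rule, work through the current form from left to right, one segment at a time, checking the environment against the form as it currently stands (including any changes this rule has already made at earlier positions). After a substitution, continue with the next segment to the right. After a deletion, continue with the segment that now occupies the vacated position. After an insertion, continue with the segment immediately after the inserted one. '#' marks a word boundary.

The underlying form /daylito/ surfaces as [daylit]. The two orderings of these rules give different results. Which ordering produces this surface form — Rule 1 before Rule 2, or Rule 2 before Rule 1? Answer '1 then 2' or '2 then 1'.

Order 1 then 2:
  1 Intervocalic Voicing: [daylito] → [daylido]
  2 Apocope: [daylido] → [daylid]
  result: [daylid]
Order 2 then 1:
  2 Apocope: [daylito] → [daylit]
  1 Intervocalic Voicing: no change — [daylit]
  result: [daylit]

2 then 1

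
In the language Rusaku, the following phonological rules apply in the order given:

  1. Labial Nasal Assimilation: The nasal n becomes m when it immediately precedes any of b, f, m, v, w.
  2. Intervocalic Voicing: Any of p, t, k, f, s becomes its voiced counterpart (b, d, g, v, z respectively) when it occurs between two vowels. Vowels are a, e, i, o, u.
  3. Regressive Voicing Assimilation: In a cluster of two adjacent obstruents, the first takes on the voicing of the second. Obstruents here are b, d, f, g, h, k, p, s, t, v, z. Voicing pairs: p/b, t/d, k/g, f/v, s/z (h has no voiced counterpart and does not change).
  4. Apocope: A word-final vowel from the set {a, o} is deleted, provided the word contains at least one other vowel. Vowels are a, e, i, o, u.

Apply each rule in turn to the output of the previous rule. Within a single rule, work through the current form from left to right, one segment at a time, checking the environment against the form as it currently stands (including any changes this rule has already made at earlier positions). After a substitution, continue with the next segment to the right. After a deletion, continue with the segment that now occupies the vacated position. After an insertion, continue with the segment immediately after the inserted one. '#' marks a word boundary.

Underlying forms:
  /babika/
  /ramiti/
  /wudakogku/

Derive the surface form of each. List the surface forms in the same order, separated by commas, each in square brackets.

/babika/:
  1 Labial Nasal Assimilation: no change — [babika]
  2 Intervocalic Voicing: [babika] → [babiga]
  3 Regressive Voicing Assimilation: no change — [babiga]
  4 Apocope: [babiga] → [babig]
/ramiti/:
  1 Labial Nasal Assimilation: no change — [ramiti]
  2 Intervocalic Voicing: [ramiti] → [ramidi]
  3 Regressive Voicing Assimilation: no change — [ramidi]
  4 Apocope: no change — [ramidi]
/wudakogku/:
  1 Labial Nasal Assimilation: no change — [wudakogku]
  2 Intervocalic Voicing: [wudakogku] → [wudagogku]
  3 Regressive Voicing Assimilation: [wudagogku] → [wudagokku]
  4 Apocope: no change — [wudagokku]

[babig], [ramidi], [wudagokku]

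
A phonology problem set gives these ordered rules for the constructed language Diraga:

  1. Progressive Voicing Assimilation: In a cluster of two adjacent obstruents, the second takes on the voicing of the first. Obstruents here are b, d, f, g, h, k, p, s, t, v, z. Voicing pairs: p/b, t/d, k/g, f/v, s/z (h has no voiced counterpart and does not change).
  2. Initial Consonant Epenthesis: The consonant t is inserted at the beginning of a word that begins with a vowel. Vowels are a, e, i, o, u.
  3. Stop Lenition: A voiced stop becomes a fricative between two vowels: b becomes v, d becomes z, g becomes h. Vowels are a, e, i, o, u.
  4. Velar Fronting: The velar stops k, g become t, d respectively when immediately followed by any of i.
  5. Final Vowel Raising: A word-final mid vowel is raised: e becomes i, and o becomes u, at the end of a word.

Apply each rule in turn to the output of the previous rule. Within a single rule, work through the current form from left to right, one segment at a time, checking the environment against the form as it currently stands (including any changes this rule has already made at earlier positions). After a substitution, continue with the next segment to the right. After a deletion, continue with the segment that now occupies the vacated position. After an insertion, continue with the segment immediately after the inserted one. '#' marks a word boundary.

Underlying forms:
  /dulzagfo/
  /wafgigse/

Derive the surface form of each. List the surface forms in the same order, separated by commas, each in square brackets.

/dulzagfo/:
  1 Progressive Voicing Assimilation: [dulzagfo] → [dulzagvo]
  2 Initial Consonant Epenthesis: no change — [dulzagvo]
  3 Stop Lenition: no change — [dulzagvo]
  4 Velar Fronting: no change — [dulzagvo]
  5 Final Vowel Raising: [dulzagvo] → [dulzagvu]
/wafgigse/:
  1 Progressive Voicing Assimilation: [wafgigse] → [wafkigze]
  2 Initial Consonant Epenthesis: no change — [wafkigze]
  3 Stop Lenition: no change — [wafkigze]
  4 Velar Fronting: [wafkigze] → [waftigze]
  5 Final Vowel Raising: [waftigze] → [waftigzi]

[dulzagvu], [waftigzi]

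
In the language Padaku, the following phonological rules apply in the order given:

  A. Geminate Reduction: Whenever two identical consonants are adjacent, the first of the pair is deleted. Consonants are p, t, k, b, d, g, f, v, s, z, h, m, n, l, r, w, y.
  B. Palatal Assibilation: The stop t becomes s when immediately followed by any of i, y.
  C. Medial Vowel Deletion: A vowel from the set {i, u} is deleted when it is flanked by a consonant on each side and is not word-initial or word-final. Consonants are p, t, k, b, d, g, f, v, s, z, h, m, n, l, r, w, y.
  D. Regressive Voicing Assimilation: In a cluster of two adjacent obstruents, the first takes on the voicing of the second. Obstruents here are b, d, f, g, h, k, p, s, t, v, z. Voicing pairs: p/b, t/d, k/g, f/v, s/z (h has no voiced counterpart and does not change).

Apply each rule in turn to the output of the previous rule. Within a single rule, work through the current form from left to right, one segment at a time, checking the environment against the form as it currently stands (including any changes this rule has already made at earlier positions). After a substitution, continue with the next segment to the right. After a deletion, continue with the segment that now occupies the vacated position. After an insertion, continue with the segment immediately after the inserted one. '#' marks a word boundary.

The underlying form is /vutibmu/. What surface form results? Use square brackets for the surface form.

A Geminate Reduction: no change — [vutibmu]
B Palatal Assibilation: [vutibmu] → [vusibmu]
C Medial Vowel Deletion: [vusibmu] → [vsbmu]
D Regressive Voicing Assimilation: [vsbmu] → [fzbmu]

[fzbmu]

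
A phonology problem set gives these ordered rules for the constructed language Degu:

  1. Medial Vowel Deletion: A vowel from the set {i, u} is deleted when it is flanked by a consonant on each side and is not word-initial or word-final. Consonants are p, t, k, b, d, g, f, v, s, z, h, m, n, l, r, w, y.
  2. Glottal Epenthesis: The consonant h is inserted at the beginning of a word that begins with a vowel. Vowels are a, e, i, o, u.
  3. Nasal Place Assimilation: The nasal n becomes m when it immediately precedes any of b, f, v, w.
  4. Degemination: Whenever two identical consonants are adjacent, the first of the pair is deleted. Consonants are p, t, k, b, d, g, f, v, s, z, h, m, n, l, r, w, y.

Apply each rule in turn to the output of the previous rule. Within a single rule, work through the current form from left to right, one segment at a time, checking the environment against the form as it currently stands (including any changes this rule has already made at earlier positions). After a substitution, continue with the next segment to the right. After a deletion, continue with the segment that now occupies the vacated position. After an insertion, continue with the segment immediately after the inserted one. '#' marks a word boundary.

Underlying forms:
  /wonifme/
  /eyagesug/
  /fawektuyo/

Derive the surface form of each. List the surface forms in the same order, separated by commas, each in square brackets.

/wonifme/:
  1 Medial Vowel Deletion: [wonifme] → [wonfme]
  2 Glottal Epenthesis: no change — [wonfme]
  3 Nasal Place Assimilation: [wonfme] → [womfme]
  4 Degemination: no change — [womfme]
/eyagesug/:
  1 Medial Vowel Deletion: [eyagesug] → [eyagesg]
  2 Glottal Epenthesis: [eyagesg] → [heyagesg]
  3 Nasal Place Assimilation: no change — [heyagesg]
  4 Degemination: no change — [heyagesg]
/fawektuyo/:
  1 Medial Vowel Deletion: [fawektuyo] → [fawektyo]
  2 Glottal Epenthesis: no change — [fawektyo]
  3 Nasal Place Assimilation: no change — [fawektyo]
  4 Degemination: no change — [fawektyo]

[womfme], [heyagesg], [fawektyo]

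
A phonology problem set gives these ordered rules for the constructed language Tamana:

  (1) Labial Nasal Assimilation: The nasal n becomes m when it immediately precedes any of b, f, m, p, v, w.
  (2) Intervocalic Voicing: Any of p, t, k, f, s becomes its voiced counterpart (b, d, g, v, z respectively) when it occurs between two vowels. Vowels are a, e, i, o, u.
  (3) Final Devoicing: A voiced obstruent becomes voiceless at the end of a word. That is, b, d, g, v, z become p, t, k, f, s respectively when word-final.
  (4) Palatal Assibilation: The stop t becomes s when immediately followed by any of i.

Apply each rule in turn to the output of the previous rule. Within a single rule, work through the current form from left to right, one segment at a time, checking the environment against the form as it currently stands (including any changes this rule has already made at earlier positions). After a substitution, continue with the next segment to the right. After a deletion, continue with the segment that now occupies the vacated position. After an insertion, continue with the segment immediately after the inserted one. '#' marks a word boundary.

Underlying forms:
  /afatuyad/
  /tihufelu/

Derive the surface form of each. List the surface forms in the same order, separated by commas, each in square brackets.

[avaduyat], [sihuvelu]

/afatuyad/:
  (1) Labial Nasal Assimilation: no change — [afatuyad]
  (2) Intervocalic Voicing: [afatuyad] → [avaduyad]
  (3) Final Devoicing: [avaduyad] → [avaduyat]
  (4) Palatal Assibilation: no change — [avaduyat]
/tihufelu/:
  (1) Labial Nasal Assimilation: no change — [tihufelu]
  (2) Intervocalic Voicing: [tihufelu] → [tihuvelu]
  (3) Final Devoicing: no change — [tihuvelu]
  (4) Palatal Assibilation: [tihuvelu] → [sihuvelu]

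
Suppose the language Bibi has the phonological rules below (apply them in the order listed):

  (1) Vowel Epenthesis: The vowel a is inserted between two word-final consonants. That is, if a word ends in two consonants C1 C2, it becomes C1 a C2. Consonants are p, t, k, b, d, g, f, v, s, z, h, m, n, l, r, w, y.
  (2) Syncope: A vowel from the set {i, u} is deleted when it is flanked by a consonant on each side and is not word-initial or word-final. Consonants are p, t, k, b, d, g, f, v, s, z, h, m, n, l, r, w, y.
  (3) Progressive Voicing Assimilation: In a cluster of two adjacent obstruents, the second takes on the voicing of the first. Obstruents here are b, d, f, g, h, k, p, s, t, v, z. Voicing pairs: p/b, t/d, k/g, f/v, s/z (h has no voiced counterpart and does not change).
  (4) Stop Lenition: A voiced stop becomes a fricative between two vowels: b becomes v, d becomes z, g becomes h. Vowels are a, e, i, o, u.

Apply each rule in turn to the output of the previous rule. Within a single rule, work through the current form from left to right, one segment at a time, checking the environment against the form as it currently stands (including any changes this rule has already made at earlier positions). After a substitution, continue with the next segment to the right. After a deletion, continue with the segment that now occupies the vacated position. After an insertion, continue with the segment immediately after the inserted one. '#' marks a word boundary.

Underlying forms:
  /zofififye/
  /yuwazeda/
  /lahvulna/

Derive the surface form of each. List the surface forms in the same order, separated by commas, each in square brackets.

[zofffye], [ywazeza], [lahflna]

/zofififye/:
  (1) Vowel Epenthesis: no change — [zofififye]
  (2) Syncope: [zofififye] → [zofffye]
  (3) Progressive Voicing Assimilation: no change — [zofffye]
  (4) Stop Lenition: no change — [zofffye]
/yuwazeda/:
  (1) Vowel Epenthesis: no change — [yuwazeda]
  (2) Syncope: [yuwazeda] → [ywazeda]
  (3) Progressive Voicing Assimilation: no change — [ywazeda]
  (4) Stop Lenition: [ywazeda] → [ywazeza]
/lahvulna/:
  (1) Vowel Epenthesis: no change — [lahvulna]
  (2) Syncope: [lahvulna] → [lahvlna]
  (3) Progressive Voicing Assimilation: [lahvlna] → [lahflna]
  (4) Stop Lenition: no change — [lahflna]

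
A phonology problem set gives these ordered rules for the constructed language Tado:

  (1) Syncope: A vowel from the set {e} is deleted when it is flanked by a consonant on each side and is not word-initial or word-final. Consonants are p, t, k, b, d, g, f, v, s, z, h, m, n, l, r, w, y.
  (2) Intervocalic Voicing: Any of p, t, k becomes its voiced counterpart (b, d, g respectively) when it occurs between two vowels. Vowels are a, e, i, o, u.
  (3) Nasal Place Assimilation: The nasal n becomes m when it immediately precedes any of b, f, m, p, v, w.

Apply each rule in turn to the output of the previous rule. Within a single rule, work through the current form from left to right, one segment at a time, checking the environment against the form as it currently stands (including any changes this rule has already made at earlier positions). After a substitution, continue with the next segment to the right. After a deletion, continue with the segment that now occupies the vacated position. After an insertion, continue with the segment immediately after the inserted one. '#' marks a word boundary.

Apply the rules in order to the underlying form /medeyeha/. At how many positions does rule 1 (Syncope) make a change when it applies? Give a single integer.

3

(1) Syncope: [medeyeha] → [mdyha]
(2) Intervocalic Voicing: no change — [mdyha]
(3) Nasal Place Assimilation: no change — [mdyha]
Rule 1 changed 3 position(s).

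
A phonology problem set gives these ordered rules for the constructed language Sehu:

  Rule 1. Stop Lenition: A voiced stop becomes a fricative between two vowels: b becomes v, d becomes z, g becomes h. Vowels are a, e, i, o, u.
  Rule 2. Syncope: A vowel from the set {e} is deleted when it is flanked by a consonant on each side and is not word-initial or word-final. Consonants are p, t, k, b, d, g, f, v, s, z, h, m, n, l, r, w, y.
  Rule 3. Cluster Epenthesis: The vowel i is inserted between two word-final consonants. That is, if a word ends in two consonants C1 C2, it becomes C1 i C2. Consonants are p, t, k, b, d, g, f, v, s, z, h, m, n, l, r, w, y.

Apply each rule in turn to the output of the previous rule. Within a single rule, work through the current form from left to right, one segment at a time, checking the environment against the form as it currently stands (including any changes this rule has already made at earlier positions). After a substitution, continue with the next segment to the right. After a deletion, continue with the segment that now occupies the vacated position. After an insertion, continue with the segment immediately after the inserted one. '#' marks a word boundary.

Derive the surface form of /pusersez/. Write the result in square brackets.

Rule 1 Stop Lenition: no change — [pusersez]
Rule 2 Syncope: [pusersez] → [pusrsz]
Rule 3 Cluster Epenthesis: [pusrsz] → [pusrsiz]

[pusrsiz]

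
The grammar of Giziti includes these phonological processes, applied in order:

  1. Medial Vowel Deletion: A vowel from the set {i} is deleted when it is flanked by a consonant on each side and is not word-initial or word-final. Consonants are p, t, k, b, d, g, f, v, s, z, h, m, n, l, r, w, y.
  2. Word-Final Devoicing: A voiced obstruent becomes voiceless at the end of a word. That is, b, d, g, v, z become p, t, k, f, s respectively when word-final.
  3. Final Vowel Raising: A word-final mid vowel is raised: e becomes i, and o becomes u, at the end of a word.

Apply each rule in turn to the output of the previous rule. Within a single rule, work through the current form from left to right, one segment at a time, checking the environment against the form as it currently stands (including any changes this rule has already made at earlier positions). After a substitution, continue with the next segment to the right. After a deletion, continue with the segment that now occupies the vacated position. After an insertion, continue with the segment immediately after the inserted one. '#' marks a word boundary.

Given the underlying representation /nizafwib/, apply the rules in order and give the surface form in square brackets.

1 Medial Vowel Deletion: [nizafwib] → [nzafwb]
2 Word-Final Devoicing: [nzafwb] → [nzafwp]
3 Final Vowel Raising: no change — [nzafwp]

[nzafwp]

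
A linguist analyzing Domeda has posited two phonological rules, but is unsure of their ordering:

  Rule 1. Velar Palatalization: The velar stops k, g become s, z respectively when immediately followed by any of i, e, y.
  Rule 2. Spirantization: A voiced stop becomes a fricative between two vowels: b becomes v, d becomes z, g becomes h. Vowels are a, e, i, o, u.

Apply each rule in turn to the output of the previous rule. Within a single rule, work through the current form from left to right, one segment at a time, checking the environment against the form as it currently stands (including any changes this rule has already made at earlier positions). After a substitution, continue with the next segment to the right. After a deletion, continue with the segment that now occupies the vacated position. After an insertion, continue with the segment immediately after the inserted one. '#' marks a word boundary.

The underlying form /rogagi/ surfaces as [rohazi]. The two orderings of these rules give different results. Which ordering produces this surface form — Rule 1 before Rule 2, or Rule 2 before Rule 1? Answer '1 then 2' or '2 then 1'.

1 then 2

Order 1 then 2:
  1 Velar Palatalization: [rogagi] → [rogazi]
  2 Spirantization: [rogazi] → [rohazi]
  result: [rohazi]
Order 2 then 1:
  2 Spirantization: [rogagi] → [rohahi]
  1 Velar Palatalization: no change — [rohahi]
  result: [rohahi]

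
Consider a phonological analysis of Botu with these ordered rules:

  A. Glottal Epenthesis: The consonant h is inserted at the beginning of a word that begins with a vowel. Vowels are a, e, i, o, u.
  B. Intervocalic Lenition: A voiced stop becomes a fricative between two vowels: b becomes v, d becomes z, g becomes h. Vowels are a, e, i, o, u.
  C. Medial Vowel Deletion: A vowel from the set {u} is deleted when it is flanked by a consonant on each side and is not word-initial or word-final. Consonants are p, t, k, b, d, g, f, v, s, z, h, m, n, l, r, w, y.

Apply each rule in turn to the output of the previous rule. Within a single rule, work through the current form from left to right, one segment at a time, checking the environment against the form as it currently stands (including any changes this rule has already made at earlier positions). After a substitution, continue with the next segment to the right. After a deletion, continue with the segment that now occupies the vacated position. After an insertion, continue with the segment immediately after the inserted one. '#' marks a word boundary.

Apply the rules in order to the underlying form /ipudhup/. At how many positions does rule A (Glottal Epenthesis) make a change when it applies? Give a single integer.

A Glottal Epenthesis: [ipudhup] → [hipudhup]
B Intervocalic Lenition: no change — [hipudhup]
C Medial Vowel Deletion: [hipudhup] → [hipdhp]
Rule A changed 1 position(s).

1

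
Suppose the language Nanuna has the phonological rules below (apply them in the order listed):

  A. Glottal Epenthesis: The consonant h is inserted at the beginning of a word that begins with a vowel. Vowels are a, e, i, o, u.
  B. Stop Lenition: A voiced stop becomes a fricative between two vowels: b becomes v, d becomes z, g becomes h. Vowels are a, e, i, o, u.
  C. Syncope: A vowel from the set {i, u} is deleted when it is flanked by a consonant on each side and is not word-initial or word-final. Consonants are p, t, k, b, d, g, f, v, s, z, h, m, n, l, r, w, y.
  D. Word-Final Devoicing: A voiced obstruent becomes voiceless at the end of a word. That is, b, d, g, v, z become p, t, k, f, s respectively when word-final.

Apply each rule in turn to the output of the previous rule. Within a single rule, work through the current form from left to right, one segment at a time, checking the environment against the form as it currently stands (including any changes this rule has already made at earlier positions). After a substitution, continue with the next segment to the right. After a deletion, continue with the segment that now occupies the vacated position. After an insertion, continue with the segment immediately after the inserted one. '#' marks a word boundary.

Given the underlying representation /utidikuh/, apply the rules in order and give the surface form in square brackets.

[htzkh]

A Glottal Epenthesis: [utidikuh] → [hutidikuh]
B Stop Lenition: [hutidikuh] → [hutizikuh]
C Syncope: [hutizikuh] → [htzkh]
D Word-Final Devoicing: no change — [htzkh]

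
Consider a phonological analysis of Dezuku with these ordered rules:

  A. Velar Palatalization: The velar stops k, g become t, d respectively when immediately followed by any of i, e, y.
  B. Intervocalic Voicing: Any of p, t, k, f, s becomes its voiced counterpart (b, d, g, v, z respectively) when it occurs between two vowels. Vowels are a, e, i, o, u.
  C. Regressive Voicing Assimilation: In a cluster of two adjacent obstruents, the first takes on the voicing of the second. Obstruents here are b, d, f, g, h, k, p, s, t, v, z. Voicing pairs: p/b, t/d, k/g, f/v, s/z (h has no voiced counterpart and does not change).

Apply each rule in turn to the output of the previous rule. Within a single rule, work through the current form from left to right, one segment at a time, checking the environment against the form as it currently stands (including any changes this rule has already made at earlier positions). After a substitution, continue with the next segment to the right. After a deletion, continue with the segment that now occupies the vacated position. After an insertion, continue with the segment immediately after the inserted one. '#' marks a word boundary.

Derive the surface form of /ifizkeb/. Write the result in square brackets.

[ivisteb]

A Velar Palatalization: [ifizkeb] → [ifizteb]
B Intervocalic Voicing: [ifizteb] → [ivizteb]
C Regressive Voicing Assimilation: [ivizteb] → [ivisteb]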